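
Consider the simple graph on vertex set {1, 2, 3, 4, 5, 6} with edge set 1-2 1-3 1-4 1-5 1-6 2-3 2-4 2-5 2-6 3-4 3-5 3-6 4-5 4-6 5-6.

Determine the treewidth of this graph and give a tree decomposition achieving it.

A single bag containing all 6 vertices is trivially a valid decomposition of width 5. Conversely, {1, 2, 3, 4, 5, 6} is a clique of size 6, and the vertices of any clique must share a bag in every tree decomposition; so some bag has ≥ 6 vertices and tw(G) ≥ 5. Hence tw(G) = 5 exactly.

Treewidth 5.
One such decomposition:
Bags: B1 = {1, 2, 3, 4, 5, 6}
Tree: (single bag)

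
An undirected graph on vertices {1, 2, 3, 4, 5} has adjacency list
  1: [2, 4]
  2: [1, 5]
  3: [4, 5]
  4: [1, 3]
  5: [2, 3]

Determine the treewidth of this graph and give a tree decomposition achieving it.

Treewidth 2.
One optimal decomposition is:
Bags: B1 = {1, 2, 5}  B2 = {1, 4, 5}  B3 = {3, 4, 5}
Tree: B1–B2, B2–B3

Every bag has size at most 3, so the width is 3 − 1 = 2 and tw(G) ≤ 2. Since 5–2–1–4–3–5 is a cycle in G, G is not acyclic. Forests are exactly the graphs of treewidth ≤ 1, so tw(G) ≥ 2. Hence tw(G) = 2 exactly.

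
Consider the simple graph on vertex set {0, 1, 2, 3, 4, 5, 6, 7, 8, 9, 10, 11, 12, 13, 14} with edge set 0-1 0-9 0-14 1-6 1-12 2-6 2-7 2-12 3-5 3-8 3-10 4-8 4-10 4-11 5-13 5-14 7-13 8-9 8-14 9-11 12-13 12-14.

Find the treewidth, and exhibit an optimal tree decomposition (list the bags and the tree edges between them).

Treewidth 3.
One such decomposition:
Bags: B1 = {4, 9, 10, 11}  B2 = {4, 8, 9, 10}  B3 = {3, 8, 9, 10}  B4 = {0, 3, 8, 9}  B5 = {0, 3, 8, 14}  B6 = {0, 3, 5, 14}  B7 = {0, 1, 5, 14}  B8 = {1, 5, 12, 14}  B9 = {1, 5, 12, 13}  B10 = {1, 6, 12, 13}  B11 = {2, 6, 12, 13}  B12 = {2, 6, 7, 13}
Tree: B1–B2, B2–B3, B3–B4, B4–B5, B5–B6, B6–B7, B7–B8, B8–B9, B9–B10, B10–B11, B11–B12

Each bag holds 4 vertices, so the decomposition has width 3, which upper-bounds the treewidth. For the lower bound: the 4 vertex sets {4,10,11}, {9}, {8}, {0,3,5,14} are disjoint, each induces a connected subgraph, and every pair is joined by at least one edge of G. Contracting each set to a single vertex therefore yields K_{4} as a minor, and since treewidth is minor-monotone, tw(G) ≥ tw(K_{4}) = 3. Combining the bounds, tw(G) = 3.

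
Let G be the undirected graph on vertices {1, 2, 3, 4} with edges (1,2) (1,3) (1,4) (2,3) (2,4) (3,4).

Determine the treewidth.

A width-3 tree decomposition is:
Bags: B1 = {1, 2, 3, 4}
Tree: (single bag)
With just one bag of size 4, the width is 4 − 1 = 3, so tw(G) ≤ 3. For the lower bound, the 4 vertices {1, 2, 3, 4} are pairwise adjacent, and any tree decomposition puts a clique entirely inside one bag — forcing width ≥ 3. Hence tw(G) = 3 exactly.

3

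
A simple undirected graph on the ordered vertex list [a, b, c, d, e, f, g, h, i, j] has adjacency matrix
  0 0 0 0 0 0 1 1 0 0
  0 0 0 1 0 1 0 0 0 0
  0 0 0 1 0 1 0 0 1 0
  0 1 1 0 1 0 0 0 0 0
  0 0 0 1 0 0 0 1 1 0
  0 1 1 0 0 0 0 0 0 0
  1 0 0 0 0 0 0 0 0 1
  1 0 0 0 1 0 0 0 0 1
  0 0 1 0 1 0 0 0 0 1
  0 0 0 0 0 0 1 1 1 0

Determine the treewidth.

A width-2 tree decomposition is:
Bags: B1 = {b, c, f}  B2 = {b, c, d}  B3 = {c, d, i}  B4 = {d, e, i}  B5 = {e, i, j}  B6 = {e, h, j}  B7 = {g, h, j}  B8 = {a, g, h}
Tree: B1–B2, B2–B3, B3–B4, B4–B5, B5–B6, B6–B7, B7–B8
The largest bag has 3 vertices, giving width 2; this decomposition certifies tw(G) ≤ 2. The edges f–b–d–c–f form a cycle, so G is not a tree and its treewidth is at least 2. The upper and lower bounds meet at 2, so that is the treewidth.

2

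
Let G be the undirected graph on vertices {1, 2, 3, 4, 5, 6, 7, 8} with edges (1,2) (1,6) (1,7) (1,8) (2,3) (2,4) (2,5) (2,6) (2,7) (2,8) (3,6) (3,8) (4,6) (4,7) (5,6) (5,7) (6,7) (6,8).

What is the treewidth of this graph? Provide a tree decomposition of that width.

Treewidth 3.
One such decomposition:
Bags: B1 = {1, 2, 6, 8}  B2 = {2, 3, 6, 8}  B3 = {1, 2, 6, 7}  B4 = {2, 4, 6, 7}  B5 = {2, 5, 6, 7}
Tree: B1–B2, B1–B3, B3–B4, B3–B5

Each bag holds 4 vertices, so the decomposition has width 3, which upper-bounds the treewidth. On the other hand G contains the 4-clique {1, 2, 6, 8}. A clique must lie in a single bag of any decomposition, so no decomposition can have width below 3. The upper and lower bounds meet at 3, so that is the treewidth.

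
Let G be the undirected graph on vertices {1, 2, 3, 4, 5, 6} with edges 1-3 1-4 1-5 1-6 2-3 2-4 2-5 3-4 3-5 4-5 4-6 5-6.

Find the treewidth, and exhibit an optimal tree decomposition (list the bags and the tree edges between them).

Treewidth 3.
One optimal decomposition is:
Bags: B1 = {1, 4, 5, 6}  B2 = {1, 3, 4, 5}  B3 = {2, 3, 4, 5}
Tree: B1–B2, B2–B3

Every bag has size at most 4, so the width is 4 − 1 = 3 and tw(G) ≤ 3. Conversely, {1, 3, 4, 5} is a clique of size 4, and the vertices of any clique must share a bag in every tree decomposition; so some bag has ≥ 4 vertices and tw(G) ≥ 3. Therefore the treewidth is 3.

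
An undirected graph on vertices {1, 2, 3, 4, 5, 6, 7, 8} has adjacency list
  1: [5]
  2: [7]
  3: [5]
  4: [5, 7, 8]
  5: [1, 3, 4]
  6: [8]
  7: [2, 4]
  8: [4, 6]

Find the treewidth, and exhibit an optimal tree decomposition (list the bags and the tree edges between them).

Each bag holds 2 vertices, so the decomposition has width 1, which upper-bounds the treewidth. Since G has at least one edge (e.g. 5–4), it is not an edgeless graph, so tw(G) ≥ 1. Therefore the treewidth is 1.

Treewidth 1.
Bags: B1 = {4, 5}  B2 = {4, 8}  B3 = {1, 5}  B4 = {3, 5}  B5 = {4, 7}  B6 = {2, 7}  B7 = {6, 8}
Tree: B1–B2, B1–B3, B3–B4, B1–B5, B5–B6, B2–B7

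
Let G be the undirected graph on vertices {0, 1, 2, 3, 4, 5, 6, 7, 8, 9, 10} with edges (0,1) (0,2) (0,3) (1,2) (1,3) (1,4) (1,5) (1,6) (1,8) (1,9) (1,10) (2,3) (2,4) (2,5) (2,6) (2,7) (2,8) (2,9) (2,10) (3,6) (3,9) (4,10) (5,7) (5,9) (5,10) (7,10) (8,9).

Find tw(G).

A width-3 tree decomposition is:
Bags: B1 = {1, 2, 3, 9}  B2 = {1, 2, 3, 6}  B3 = {1, 2, 5, 9}  B4 = {1, 2, 5, 10}  B5 = {2, 5, 7, 10}  B6 = {1, 2, 8, 9}  B7 = {1, 2, 4, 10}  B8 = {0, 1, 2, 3}
Tree: B1–B2, B1–B3, B3–B4, B4–B5, B1–B6, B4–B7, B2–B8
Every bag has size at most 4, so the width is 4 − 1 = 3 and tw(G) ≤ 3. For the lower bound, the 4 vertices {0, 1, 2, 3} are pairwise adjacent, and any tree decomposition puts a clique entirely inside one bag — forcing width ≥ 3. Hence tw(G) = 3 exactly.

3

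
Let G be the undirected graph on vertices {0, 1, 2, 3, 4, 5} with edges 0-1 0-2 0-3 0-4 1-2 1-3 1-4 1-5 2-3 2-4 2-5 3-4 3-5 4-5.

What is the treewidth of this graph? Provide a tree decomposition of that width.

Treewidth 4.
One optimal decomposition is:
Bags: B1 = {1, 2, 3, 4, 5}  B2 = {0, 1, 2, 3, 4}
Tree: B1–B2

Each bag holds 5 vertices, so the decomposition has width 4, which upper-bounds the treewidth. On the other hand G contains the 5-clique {0, 1, 2, 3, 4}. A clique must lie in a single bag of any decomposition, so no decomposition can have width below 4. Therefore the treewidth is 4.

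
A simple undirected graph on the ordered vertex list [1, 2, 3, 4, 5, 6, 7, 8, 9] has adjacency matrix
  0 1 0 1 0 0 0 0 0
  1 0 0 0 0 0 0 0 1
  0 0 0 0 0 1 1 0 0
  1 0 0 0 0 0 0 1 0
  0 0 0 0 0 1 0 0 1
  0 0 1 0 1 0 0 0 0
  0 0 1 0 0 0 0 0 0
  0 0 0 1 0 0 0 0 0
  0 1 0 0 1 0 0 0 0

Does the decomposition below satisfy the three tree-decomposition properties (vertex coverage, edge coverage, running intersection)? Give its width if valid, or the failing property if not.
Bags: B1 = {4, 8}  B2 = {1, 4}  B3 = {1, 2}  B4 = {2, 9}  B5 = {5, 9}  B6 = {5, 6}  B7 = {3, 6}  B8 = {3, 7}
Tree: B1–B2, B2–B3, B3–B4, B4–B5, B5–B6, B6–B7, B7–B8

Vertex coverage: the bags together contain {1, 2, 3, 4, 5, 6, 7, 8, 9}, the full vertex set. Edge coverage: each edge of G has both endpoints in at least one bag. Running intersection: for every vertex, the bags containing it form a connected subtree. All three properties hold, so this is a valid tree decomposition of width max|bag| − 1 = 1, and hence tw(G) ≤ 1.

Yes; width 1.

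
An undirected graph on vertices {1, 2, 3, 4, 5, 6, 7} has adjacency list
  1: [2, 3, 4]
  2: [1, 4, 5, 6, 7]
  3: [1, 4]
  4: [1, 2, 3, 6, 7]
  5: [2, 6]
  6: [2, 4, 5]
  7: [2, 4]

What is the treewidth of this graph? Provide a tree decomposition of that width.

Treewidth 2.
One such decomposition:
Bags: B1 = {1, 2, 4}  B2 = {2, 4, 6}  B3 = {1, 3, 4}  B4 = {2, 5, 6}  B5 = {2, 4, 7}
Tree: B1–B2, B1–B3, B2–B4, B2–B5

Every bag has size at most 3, so the width is 3 − 1 = 2 and tw(G) ≤ 2. Conversely, {1, 2, 4} is a clique of size 3, and the vertices of any clique must share a bag in every tree decomposition; so some bag has ≥ 3 vertices and tw(G) ≥ 2. Combining the bounds, tw(G) = 2.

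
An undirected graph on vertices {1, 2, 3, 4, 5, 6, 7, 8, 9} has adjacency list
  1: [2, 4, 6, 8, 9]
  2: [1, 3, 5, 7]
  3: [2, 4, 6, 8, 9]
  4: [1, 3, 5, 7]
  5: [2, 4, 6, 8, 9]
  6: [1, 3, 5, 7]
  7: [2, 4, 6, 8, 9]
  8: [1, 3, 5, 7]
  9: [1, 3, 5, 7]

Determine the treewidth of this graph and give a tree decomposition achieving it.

Treewidth 4.
One such decomposition:
Bags: B1 = {1, 2, 3, 5, 7}  B2 = {1, 3, 5, 7, 8}  B3 = {1, 3, 5, 7, 9}  B4 = {1, 3, 5, 6, 7}  B5 = {1, 3, 4, 5, 7}
Tree: B1–B2, B2–B3, B3–B4, B4–B5

Every bag has size at most 5, so the width is 5 − 1 = 4 and tw(G) ≤ 4. For the lower bound: the 5 vertex sets {2,7}, {1,8}, {3,9}, {5}, {6} are disjoint, each induces a connected subgraph, and every pair is joined by at least one edge of G. Contracting each set to a single vertex therefore yields K_{5} as a minor, and since treewidth is minor-monotone, tw(G) ≥ tw(K_{5}) = 4. The upper and lower bounds meet at 4, so that is the treewidth.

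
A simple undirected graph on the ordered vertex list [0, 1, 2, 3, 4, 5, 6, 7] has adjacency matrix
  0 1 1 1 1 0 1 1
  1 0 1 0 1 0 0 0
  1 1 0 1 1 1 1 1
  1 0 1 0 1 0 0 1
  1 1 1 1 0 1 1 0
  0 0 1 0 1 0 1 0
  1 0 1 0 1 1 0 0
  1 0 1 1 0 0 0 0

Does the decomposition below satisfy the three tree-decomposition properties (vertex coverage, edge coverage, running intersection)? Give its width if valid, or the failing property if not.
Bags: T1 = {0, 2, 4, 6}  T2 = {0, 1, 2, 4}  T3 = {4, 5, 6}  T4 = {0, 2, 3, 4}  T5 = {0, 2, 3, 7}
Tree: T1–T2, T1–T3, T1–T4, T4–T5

No — edge (2,5) lies in no bag.

A tree decomposition must satisfy three properties: every vertex lies in some bag; for every edge, both endpoints lie together in some bag; and for every vertex, the bags containing it form a connected subtree. Here edge (2,5) lies in no bag, so the decomposition is invalid.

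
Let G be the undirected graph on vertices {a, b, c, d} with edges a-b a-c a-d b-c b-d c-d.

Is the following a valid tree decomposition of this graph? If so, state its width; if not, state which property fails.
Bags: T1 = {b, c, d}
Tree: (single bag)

No — vertex a appears in no bag.

A tree decomposition must satisfy three properties: every vertex lies in some bag; for every edge, both endpoints lie together in some bag; and for every vertex, the bags containing it form a connected subtree. Here vertex a appears in no bag, so the decomposition is invalid.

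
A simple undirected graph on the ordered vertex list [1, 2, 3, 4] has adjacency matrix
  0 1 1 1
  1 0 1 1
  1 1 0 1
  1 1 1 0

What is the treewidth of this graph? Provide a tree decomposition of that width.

With just one bag of size 4, the width is 4 − 1 = 3, so tw(G) ≤ 3. For the lower bound, the 4 vertices {1, 2, 3, 4} are pairwise adjacent, and any tree decomposition puts a clique entirely inside one bag — forcing width ≥ 3. Therefore the treewidth is 3.

Treewidth 3.
One optimal decomposition is:
Bags: B1 = {1, 2, 3, 4}
Tree: (single bag)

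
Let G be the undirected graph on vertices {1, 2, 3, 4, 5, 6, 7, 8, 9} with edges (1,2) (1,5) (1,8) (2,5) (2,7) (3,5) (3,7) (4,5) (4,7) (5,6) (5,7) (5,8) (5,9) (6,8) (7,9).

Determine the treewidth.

A width-2 tree decomposition is:
Bags: B1 = {1, 5, 8}  B2 = {1, 2, 5}  B3 = {5, 6, 8}  B4 = {2, 5, 7}  B5 = {3, 5, 7}  B6 = {4, 5, 7}  B7 = {5, 7, 9}
Tree: B1–B2, B1–B3, B2–B4, B4–B5, B5–B6, B6–B7
Every bag has size at most 3, so the width is 3 − 1 = 2 and tw(G) ≤ 2. On the other hand G contains the 3-clique {1, 5, 8}. A clique must lie in a single bag of any decomposition, so no decomposition can have width below 2. Therefore the treewidth is 2.

2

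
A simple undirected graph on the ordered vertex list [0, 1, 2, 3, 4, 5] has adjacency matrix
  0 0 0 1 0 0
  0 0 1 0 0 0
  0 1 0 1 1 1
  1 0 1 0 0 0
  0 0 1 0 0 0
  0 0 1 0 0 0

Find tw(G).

1

A width-1 tree decomposition is:
Bags: B1 = {0, 3}  B2 = {2, 3}  B3 = {2, 4}  B4 = {2, 5}  B5 = {1, 2}
Tree: B1–B2, B2–B3, B3–B4, B2–B5
Each bag holds 2 vertices, so the decomposition has width 1, which upper-bounds the treewidth. Since G has at least one edge (e.g. 3–0), it is not an edgeless graph, so tw(G) ≥ 1. Hence tw(G) = 1 exactly.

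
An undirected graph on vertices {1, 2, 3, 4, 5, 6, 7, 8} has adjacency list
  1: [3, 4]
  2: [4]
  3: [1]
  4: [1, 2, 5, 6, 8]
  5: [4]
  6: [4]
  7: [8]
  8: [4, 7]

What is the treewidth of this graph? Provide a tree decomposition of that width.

The largest bag has 2 vertices, giving width 1; this decomposition certifies tw(G) ≤ 1. Any graph with an edge has treewidth ≥ 1, and G has the edge 2–4. Combining the bounds, tw(G) = 1.

Treewidth 1.
Bags: B1 = {2, 4}  B2 = {4, 8}  B3 = {1, 4}  B4 = {1, 3}  B5 = {7, 8}  B6 = {4, 6}  B7 = {4, 5}
Tree: B1–B2, B2–B3, B3–B4, B2–B5, B3–B6, B6–B7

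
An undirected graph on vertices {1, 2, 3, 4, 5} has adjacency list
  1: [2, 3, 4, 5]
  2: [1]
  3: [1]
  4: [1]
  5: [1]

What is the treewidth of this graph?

A width-1 tree decomposition is:
Bags: B1 = {1, 5}  B2 = {1, 2}  B3 = {1, 3}  B4 = {1, 4}
Tree: B1–B2, B1–B3, B3–B4
The largest bag has 2 vertices, giving width 1; this decomposition certifies tw(G) ≤ 1. G has an edge, so its treewidth is at least 1. Hence tw(G) = 1 exactly.

1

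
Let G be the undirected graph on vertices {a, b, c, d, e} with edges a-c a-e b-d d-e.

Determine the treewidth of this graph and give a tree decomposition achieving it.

Treewidth 1.
Bags: B1 = {b, d}  B2 = {d, e}  B3 = {a, e}  B4 = {a, c}
Tree: B1–B2, B2–B3, B3–B4

Each bag holds 2 vertices, so the decomposition has width 1, which upper-bounds the treewidth. Since G has at least one edge (e.g. b–d), it is not an edgeless graph, so tw(G) ≥ 1. Therefore the treewidth is 1.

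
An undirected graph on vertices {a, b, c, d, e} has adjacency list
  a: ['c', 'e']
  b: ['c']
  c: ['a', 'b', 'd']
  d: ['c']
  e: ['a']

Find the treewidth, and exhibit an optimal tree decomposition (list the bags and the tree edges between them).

Treewidth 1.
Bags: B1 = {b, c}  B2 = {c, d}  B3 = {a, c}  B4 = {a, e}
Tree: B1–B2, B1–B3, B3–B4

Every bag has size at most 2, so the width is 2 − 1 = 1 and tw(G) ≤ 1. G has an edge, so its treewidth is at least 1. Therefore the treewidth is 1.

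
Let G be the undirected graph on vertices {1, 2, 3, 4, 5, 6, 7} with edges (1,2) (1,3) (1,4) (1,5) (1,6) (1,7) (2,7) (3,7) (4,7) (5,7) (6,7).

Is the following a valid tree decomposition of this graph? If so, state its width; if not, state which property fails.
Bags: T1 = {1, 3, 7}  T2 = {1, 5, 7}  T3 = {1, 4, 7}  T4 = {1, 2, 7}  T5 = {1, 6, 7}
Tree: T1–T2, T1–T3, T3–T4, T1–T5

Yes; width 2.

Vertex coverage: the bags together contain {1, 2, 3, 4, 5, 6, 7}, the full vertex set. Edge coverage: each edge of G has both endpoints in at least one bag. Running intersection: for every vertex, the bags containing it form a connected subtree. All three properties hold, so this is a valid tree decomposition of width max|bag| − 1 = 2, and hence tw(G) ≤ 2.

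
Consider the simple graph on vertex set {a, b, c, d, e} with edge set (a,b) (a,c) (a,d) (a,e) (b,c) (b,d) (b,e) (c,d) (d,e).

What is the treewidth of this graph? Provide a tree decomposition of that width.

Treewidth 3.
Bags: B1 = {a, b, c, d}  B2 = {a, b, d, e}
Tree: B1–B2

The largest bag has 4 vertices, giving width 3; this decomposition certifies tw(G) ≤ 3. On the other hand G contains the 4-clique {a, b, d, e}. A clique must lie in a single bag of any decomposition, so no decomposition can have width below 3. Combining the bounds, tw(G) = 3.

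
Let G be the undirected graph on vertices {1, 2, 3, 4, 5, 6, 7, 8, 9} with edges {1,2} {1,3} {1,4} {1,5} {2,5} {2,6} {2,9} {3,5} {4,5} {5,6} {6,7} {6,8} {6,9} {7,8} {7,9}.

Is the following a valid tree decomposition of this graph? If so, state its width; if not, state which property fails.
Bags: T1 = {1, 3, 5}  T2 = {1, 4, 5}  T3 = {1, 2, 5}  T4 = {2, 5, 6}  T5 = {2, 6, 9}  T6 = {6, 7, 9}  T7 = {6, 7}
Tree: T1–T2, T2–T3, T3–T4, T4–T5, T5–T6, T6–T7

A tree decomposition must satisfy three properties: every vertex lies in some bag; for every edge, both endpoints lie together in some bag; and for every vertex, the bags containing it form a connected subtree. Here vertex 8 appears in no bag, so the decomposition is invalid.

No — vertex 8 appears in no bag.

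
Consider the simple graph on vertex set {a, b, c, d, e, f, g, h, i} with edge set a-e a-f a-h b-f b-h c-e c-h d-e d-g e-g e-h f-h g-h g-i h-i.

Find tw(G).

2

A width-2 tree decomposition is:
Bags: B1 = {g, h, i}  B2 = {e, g, h}  B3 = {d, e, g}  B4 = {a, e, h}  B5 = {a, f, h}  B6 = {b, f, h}  B7 = {c, e, h}
Tree: B1–B2, B2–B3, B2–B4, B4–B5, B5–B6, B4–B7
Each bag holds 3 vertices, so the decomposition has width 2, which upper-bounds the treewidth. On the other hand G contains the 3-clique {d, e, g}. A clique must lie in a single bag of any decomposition, so no decomposition can have width below 2. Combining the bounds, tw(G) = 2.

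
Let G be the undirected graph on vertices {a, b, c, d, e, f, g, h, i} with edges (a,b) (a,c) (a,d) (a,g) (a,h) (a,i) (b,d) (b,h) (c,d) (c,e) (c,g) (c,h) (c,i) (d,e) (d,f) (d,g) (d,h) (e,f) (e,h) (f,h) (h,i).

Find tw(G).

3

A width-3 tree decomposition is:
Bags: B1 = {c, d, e, h}  B2 = {a, c, d, h}  B3 = {a, c, h, i}  B4 = {d, e, f, h}  B5 = {a, b, d, h}  B6 = {a, c, d, g}
Tree: B1–B2, B2–B3, B1–B4, B2–B5, B2–B6
Every bag has size at most 4, so the width is 4 − 1 = 3 and tw(G) ≤ 3. For the lower bound, the 4 vertices {a, c, d, g} are pairwise adjacent, and any tree decomposition puts a clique entirely inside one bag — forcing width ≥ 3. Therefore the treewidth is 3.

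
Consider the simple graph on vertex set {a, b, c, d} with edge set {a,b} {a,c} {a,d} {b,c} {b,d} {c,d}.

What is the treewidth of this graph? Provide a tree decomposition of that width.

A single bag containing all 4 vertices is trivially a valid decomposition of width 3. Conversely, {a, b, c, d} is a clique of size 4, and the vertices of any clique must share a bag in every tree decomposition; so some bag has ≥ 4 vertices and tw(G) ≥ 3. Therefore the treewidth is 3.

Treewidth 3.
One optimal decomposition is:
Bags: B1 = {a, b, c, d}
Tree: (single bag)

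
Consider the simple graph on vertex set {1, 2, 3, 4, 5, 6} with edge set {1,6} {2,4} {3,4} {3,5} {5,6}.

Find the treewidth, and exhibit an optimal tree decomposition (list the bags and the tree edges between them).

Each bag holds 2 vertices, so the decomposition has width 1, which upper-bounds the treewidth. Any graph with an edge has treewidth ≥ 1, and G has the edge 2–4. Therefore the treewidth is 1.

Treewidth 1.
One such decomposition:
Bags: B1 = {2, 4}  B2 = {3, 4}  B3 = {3, 5}  B4 = {5, 6}  B5 = {1, 6}
Tree: B1–B2, B2–B3, B3–B4, B4–B5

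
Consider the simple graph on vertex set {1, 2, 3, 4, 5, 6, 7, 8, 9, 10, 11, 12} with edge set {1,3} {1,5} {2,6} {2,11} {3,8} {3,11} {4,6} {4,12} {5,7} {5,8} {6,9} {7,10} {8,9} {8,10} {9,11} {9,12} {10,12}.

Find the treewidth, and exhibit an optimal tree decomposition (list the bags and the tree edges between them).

The largest bag has 4 vertices, giving width 3; this decomposition certifies tw(G) ≤ 3. For the lower bound: the 4 vertex sets {1,5,7}, {10}, {8}, {3,9,11,12} are disjoint, each induces a connected subgraph, and every pair is joined by at least one edge of G. Contracting each set to a single vertex therefore yields K_{4} as a minor, and since treewidth is minor-monotone, tw(G) ≥ tw(K_{4}) = 3. Hence tw(G) = 3 exactly.

Treewidth 3.
Bags: B1 = {1, 5, 7, 10}  B2 = {1, 5, 8, 10}  B3 = {1, 3, 8, 10}  B4 = {3, 8, 10, 12}  B5 = {3, 8, 9, 12}  B6 = {3, 9, 11, 12}  B7 = {4, 9, 11, 12}  B8 = {4, 6, 9, 11}  B9 = {2, 4, 6, 11}
Tree: B1–B2, B2–B3, B3–B4, B4–B5, B5–B6, B6–B7, B7–B8, B8–B9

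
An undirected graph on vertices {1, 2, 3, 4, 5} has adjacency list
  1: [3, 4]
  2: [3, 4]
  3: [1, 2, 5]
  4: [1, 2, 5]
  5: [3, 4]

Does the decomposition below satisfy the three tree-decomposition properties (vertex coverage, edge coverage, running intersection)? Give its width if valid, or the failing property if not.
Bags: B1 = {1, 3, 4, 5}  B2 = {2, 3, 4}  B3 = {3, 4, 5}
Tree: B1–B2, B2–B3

A tree decomposition must satisfy three properties: every vertex lies in some bag; for every edge, both endpoints lie together in some bag; and for every vertex, the bags containing it form a connected subtree. Here bags containing vertex 5 are not connected in the tree, so the decomposition is invalid.

No — bags containing vertex 5 are not connected in the tree.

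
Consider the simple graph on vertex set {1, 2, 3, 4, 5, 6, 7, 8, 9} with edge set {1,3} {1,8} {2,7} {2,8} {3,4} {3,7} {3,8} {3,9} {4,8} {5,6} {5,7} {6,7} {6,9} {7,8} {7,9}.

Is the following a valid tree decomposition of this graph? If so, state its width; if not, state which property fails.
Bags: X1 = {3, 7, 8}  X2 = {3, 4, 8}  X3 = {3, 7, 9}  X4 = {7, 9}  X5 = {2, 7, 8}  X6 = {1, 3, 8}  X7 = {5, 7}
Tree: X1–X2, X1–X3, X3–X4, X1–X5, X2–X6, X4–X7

A tree decomposition must satisfy three properties: every vertex lies in some bag; for every edge, both endpoints lie together in some bag; and for every vertex, the bags containing it form a connected subtree. Here vertex 6 appears in no bag, so the decomposition is invalid.

No — vertex 6 appears in no bag.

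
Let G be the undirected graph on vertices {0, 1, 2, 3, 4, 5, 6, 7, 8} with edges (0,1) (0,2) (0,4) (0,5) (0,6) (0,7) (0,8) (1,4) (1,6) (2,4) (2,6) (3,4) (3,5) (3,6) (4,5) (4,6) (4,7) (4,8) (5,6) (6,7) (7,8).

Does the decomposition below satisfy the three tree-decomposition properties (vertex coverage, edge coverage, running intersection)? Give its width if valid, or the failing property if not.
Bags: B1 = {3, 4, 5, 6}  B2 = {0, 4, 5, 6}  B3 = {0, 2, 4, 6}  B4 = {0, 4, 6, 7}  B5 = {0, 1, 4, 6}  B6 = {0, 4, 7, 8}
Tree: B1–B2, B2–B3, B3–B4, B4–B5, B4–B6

Yes; width 3.

Checking the three conditions: (i) the bags cover all of {0, 1, 2, 3, 4, 5, 6, 7, 8}; (ii) for each edge, some bag contains both endpoints; (iii) the bags containing any fixed vertex form a subtree. All hold, so the decomposition is valid with width 4 − 1 = 3.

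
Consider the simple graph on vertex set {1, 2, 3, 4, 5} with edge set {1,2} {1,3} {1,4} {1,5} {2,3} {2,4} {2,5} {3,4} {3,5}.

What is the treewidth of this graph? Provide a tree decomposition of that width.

Every bag has size at most 4, so the width is 4 − 1 = 3 and tw(G) ≤ 3. For the lower bound, the 4 vertices {1, 2, 3, 4} are pairwise adjacent, and any tree decomposition puts a clique entirely inside one bag — forcing width ≥ 3. Combining the bounds, tw(G) = 3.

Treewidth 3.
One optimal decomposition is:
Bags: B1 = {1, 2, 3, 5}  B2 = {1, 2, 3, 4}
Tree: B1–B2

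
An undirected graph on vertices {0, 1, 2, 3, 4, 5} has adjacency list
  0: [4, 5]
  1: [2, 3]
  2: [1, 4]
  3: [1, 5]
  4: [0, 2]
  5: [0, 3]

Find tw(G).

2

A width-2 tree decomposition is:
Bags: B1 = {0, 4, 5}  B2 = {3, 4, 5}  B3 = {1, 3, 4}  B4 = {1, 2, 4}
Tree: B1–B2, B2–B3, B3–B4
Every bag has size at most 3, so the width is 3 − 1 = 2 and tw(G) ≤ 2. The edges 4–0–5–3–1–2–4 form a cycle, so G is not a tree and its treewidth is at least 2. Combining the bounds, tw(G) = 2.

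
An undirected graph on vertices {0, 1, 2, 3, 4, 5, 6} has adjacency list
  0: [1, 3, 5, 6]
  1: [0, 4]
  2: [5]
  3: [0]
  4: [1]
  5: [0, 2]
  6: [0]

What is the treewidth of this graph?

1

A width-1 tree decomposition is:
Bags: B1 = {2, 5}  B2 = {0, 5}  B3 = {0, 1}  B4 = {0, 6}  B5 = {0, 3}  B6 = {1, 4}
Tree: B1–B2, B2–B3, B2–B4, B3–B5, B3–B6
The largest bag has 2 vertices, giving width 1; this decomposition certifies tw(G) ≤ 1. G has an edge, so its treewidth is at least 1. Hence tw(G) = 1 exactly.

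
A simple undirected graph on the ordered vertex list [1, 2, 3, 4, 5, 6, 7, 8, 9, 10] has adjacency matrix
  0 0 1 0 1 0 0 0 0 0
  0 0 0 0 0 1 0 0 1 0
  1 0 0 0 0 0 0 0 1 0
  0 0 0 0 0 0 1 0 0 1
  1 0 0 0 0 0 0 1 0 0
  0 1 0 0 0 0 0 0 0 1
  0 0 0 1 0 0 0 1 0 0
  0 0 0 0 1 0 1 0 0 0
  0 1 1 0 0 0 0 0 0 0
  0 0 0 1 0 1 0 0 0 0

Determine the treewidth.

A width-2 tree decomposition is:
Bags: B1 = {4, 6, 10}  B2 = {4, 6, 7}  B3 = {6, 7, 8}  B4 = {5, 6, 8}  B5 = {1, 5, 6}  B6 = {1, 3, 6}  B7 = {3, 6, 9}  B8 = {2, 6, 9}
Tree: B1–B2, B2–B3, B3–B4, B4–B5, B5–B6, B6–B7, B7–B8
Every bag has size at most 3, so the width is 3 − 1 = 2 and tw(G) ≤ 2. For the lower bound, G contains the cycle 6–10–4–7–8–5–1–3–9–2–6, so G is not a forest; only forests have treewidth ≤ 1, hence tw(G) ≥ 2. Combining the bounds, tw(G) = 2.

2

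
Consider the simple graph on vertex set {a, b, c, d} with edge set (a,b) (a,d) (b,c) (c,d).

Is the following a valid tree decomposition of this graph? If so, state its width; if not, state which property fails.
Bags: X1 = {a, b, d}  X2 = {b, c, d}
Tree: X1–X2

Vertex coverage: the bags together contain {a, b, c, d}, the full vertex set. Edge coverage: each edge of G has both endpoints in at least one bag. Running intersection: for every vertex, the bags containing it form a connected subtree. All three properties hold, so this is a valid tree decomposition of width max|bag| − 1 = 2, and hence tw(G) ≤ 2.

Yes; width 2.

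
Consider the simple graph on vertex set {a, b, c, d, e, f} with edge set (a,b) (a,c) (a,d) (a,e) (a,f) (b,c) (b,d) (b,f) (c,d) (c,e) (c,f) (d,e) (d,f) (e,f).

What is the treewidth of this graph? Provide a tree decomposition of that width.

Each bag holds 5 vertices, so the decomposition has width 4, which upper-bounds the treewidth. On the other hand G contains the 5-clique {a, c, d, e, f}. A clique must lie in a single bag of any decomposition, so no decomposition can have width below 4. Hence tw(G) = 4 exactly.

Treewidth 4.
One such decomposition:
Bags: B1 = {a, c, d, e, f}  B2 = {a, b, c, d, f}
Tree: B1–B2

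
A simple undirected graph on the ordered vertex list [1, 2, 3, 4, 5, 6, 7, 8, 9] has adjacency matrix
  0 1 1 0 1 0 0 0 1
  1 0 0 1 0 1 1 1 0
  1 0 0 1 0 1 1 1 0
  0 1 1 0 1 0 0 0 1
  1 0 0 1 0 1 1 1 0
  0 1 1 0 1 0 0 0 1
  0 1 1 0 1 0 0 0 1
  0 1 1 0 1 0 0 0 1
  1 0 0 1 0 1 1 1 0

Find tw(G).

A width-4 tree decomposition is:
Bags: B1 = {2, 3, 5, 7, 9}  B2 = {2, 3, 5, 6, 9}  B3 = {2, 3, 5, 8, 9}  B4 = {1, 2, 3, 5, 9}  B5 = {2, 3, 4, 5, 9}
Tree: B1–B2, B2–B3, B3–B4, B4–B5
Every bag has size at most 5, so the width is 5 − 1 = 4 and tw(G) ≤ 4. For the lower bound: the 5 vertex sets {2,7}, {3,6}, {5,8}, {9}, {1} are disjoint, each induces a connected subgraph, and every pair is joined by at least one edge of G. Contracting each set to a single vertex therefore yields K_{5} as a minor, and since treewidth is minor-monotone, tw(G) ≥ tw(K_{5}) = 4. The upper and lower bounds meet at 4, so that is the treewidth.

4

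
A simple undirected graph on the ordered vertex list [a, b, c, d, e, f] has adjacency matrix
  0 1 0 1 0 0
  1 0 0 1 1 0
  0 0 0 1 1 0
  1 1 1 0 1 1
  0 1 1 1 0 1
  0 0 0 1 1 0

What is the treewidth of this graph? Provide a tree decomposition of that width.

Each bag holds 3 vertices, so the decomposition has width 2, which upper-bounds the treewidth. Conversely, {c, d, e} is a clique of size 3, and the vertices of any clique must share a bag in every tree decomposition; so some bag has ≥ 3 vertices and tw(G) ≥ 2. Hence tw(G) = 2 exactly.

Treewidth 2.
One such decomposition:
Bags: B1 = {a, b, d}  B2 = {b, d, e}  B3 = {d, e, f}  B4 = {c, d, e}
Tree: B1–B2, B2–B3, B3–B4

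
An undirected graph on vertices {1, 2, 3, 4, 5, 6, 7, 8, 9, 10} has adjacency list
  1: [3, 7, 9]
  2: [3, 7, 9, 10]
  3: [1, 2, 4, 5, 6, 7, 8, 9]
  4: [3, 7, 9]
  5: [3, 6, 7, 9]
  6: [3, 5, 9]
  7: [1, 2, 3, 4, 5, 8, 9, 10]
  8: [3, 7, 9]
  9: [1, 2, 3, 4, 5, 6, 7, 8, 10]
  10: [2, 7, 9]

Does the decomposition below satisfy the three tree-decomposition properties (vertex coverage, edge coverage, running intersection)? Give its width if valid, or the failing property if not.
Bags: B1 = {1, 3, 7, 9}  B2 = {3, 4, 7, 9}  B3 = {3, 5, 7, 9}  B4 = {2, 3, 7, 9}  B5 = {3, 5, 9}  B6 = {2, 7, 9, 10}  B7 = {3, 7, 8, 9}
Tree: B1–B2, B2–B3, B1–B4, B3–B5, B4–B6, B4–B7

A tree decomposition must satisfy three properties: every vertex lies in some bag; for every edge, both endpoints lie together in some bag; and for every vertex, the bags containing it form a connected subtree. Here vertex 6 appears in no bag, so the decomposition is invalid.

No — vertex 6 appears in no bag.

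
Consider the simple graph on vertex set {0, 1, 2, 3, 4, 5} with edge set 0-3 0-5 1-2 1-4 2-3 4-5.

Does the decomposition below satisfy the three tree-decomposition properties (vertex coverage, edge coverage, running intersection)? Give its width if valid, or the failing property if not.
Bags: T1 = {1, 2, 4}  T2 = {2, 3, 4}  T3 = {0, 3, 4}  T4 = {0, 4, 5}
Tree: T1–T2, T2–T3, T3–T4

Yes; width 2.

Vertex coverage: the bags together contain {0, 1, 2, 3, 4, 5}, the full vertex set. Edge coverage: each edge of G has both endpoints in at least one bag. Running intersection: for every vertex, the bags containing it form a connected subtree. All three properties hold, so this is a valid tree decomposition of width max|bag| − 1 = 2, and hence tw(G) ≤ 2.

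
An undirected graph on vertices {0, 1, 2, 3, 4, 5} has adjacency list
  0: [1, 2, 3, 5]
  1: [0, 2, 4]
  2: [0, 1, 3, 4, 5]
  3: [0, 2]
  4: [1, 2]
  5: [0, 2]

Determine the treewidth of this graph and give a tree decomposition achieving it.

Each bag holds 3 vertices, so the decomposition has width 2, which upper-bounds the treewidth. On the other hand G contains the 3-clique {0, 1, 2}. A clique must lie in a single bag of any decomposition, so no decomposition can have width below 2. The upper and lower bounds meet at 2, so that is the treewidth.

Treewidth 2.
Bags: B1 = {0, 1, 2}  B2 = {1, 2, 4}  B3 = {0, 2, 3}  B4 = {0, 2, 5}
Tree: B1–B2, B1–B3, B1–B4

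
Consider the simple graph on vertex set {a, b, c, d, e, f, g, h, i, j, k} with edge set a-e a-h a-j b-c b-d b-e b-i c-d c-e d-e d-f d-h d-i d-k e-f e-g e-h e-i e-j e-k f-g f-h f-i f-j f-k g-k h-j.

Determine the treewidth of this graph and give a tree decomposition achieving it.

Treewidth 3.
Bags: B1 = {d, e, f, k}  B2 = {d, e, f, h}  B3 = {e, f, h, j}  B4 = {a, e, h, j}  B5 = {d, e, f, i}  B6 = {b, d, e, i}  B7 = {e, f, g, k}  B8 = {b, c, d, e}
Tree: B1–B2, B2–B3, B3–B4, B1–B5, B5–B6, B1–B7, B6–B8

The largest bag has 4 vertices, giving width 3; this decomposition certifies tw(G) ≤ 3. On the other hand G contains the 4-clique {b, c, d, e}. A clique must lie in a single bag of any decomposition, so no decomposition can have width below 3. The upper and lower bounds meet at 3, so that is the treewidth.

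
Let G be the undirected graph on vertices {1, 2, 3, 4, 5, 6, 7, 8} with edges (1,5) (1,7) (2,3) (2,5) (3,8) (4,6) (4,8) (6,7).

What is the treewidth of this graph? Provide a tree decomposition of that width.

Every bag has size at most 3, so the width is 3 − 1 = 2 and tw(G) ≤ 2. Since 7–6–4–8–3–2–5–1–7 is a cycle in G, G is not acyclic. Forests are exactly the graphs of treewidth ≤ 1, so tw(G) ≥ 2. The upper and lower bounds meet at 2, so that is the treewidth.

Treewidth 2.
Bags: B1 = {4, 6, 7}  B2 = {4, 7, 8}  B3 = {3, 7, 8}  B4 = {2, 3, 7}  B5 = {2, 5, 7}  B6 = {1, 5, 7}
Tree: B1–B2, B2–B3, B3–B4, B4–B5, B5–B6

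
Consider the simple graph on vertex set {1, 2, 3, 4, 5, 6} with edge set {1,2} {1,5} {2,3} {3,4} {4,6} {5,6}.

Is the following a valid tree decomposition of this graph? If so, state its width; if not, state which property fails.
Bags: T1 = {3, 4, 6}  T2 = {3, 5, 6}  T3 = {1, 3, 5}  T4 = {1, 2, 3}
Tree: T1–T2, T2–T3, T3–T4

Vertex coverage: the bags together contain {1, 2, 3, 4, 5, 6}, the full vertex set. Edge coverage: each edge of G has both endpoints in at least one bag. Running intersection: for every vertex, the bags containing it form a connected subtree. All three properties hold, so this is a valid tree decomposition of width max|bag| − 1 = 2, and hence tw(G) ≤ 2.

Yes; width 2.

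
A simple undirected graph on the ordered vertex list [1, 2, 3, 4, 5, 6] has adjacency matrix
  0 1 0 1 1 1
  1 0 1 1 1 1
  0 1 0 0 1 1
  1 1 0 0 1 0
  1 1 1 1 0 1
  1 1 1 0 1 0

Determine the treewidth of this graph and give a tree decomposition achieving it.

Treewidth 3.
One such decomposition:
Bags: B1 = {1, 2, 5, 6}  B2 = {1, 2, 4, 5}  B3 = {2, 3, 5, 6}
Tree: B1–B2, B1–B3

Each bag holds 4 vertices, so the decomposition has width 3, which upper-bounds the treewidth. On the other hand G contains the 4-clique {1, 2, 4, 5}. A clique must lie in a single bag of any decomposition, so no decomposition can have width below 3. The upper and lower bounds meet at 3, so that is the treewidth.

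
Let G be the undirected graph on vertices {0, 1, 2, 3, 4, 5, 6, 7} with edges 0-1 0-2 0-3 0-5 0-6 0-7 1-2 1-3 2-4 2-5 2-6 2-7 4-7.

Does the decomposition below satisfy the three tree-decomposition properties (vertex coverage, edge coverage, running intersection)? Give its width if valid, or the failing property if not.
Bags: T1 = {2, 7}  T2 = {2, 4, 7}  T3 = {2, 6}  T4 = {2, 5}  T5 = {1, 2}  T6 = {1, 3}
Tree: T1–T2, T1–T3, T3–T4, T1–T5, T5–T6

No — vertex 0 appears in no bag.

A tree decomposition must satisfy three properties: every vertex lies in some bag; for every edge, both endpoints lie together in some bag; and for every vertex, the bags containing it form a connected subtree. Here vertex 0 appears in no bag, so the decomposition is invalid.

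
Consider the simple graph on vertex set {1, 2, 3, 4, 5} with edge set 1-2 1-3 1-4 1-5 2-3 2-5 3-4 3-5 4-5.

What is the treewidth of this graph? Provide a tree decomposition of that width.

Each bag holds 4 vertices, so the decomposition has width 3, which upper-bounds the treewidth. Conversely, {1, 2, 3, 5} is a clique of size 4, and the vertices of any clique must share a bag in every tree decomposition; so some bag has ≥ 4 vertices and tw(G) ≥ 3. Hence tw(G) = 3 exactly.

Treewidth 3.
One optimal decomposition is:
Bags: B1 = {1, 3, 4, 5}  B2 = {1, 2, 3, 5}
Tree: B1–B2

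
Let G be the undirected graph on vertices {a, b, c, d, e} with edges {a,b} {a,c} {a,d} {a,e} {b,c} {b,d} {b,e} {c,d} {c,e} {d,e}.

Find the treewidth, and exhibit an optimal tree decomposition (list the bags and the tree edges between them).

A single bag containing all 5 vertices is trivially a valid decomposition of width 4. Conversely, {a, b, c, d, e} is a clique of size 5, and the vertices of any clique must share a bag in every tree decomposition; so some bag has ≥ 5 vertices and tw(G) ≥ 4. Hence tw(G) = 4 exactly.

Treewidth 4.
Bags: B1 = {a, b, c, d, e}
Tree: (single bag)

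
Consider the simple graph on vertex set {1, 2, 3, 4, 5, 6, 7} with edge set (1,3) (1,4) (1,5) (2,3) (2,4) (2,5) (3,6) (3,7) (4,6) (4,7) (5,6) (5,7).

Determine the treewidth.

3

A width-3 tree decomposition is:
Bags: B1 = {3, 4, 5, 7}  B2 = {1, 3, 4, 5}  B3 = {2, 3, 4, 5}  B4 = {3, 4, 5, 6}
Tree: B1–B2, B2–B3, B3–B4
Every bag has size at most 4, so the width is 4 − 1 = 3 and tw(G) ≤ 3. For the lower bound: the 4 vertex sets {4,7}, {1,5}, {3}, {2} are disjoint, each induces a connected subgraph, and every pair is joined by at least one edge of G. Contracting each set to a single vertex therefore yields K_{4} as a minor, and since treewidth is minor-monotone, tw(G) ≥ tw(K_{4}) = 3. Therefore the treewidth is 3.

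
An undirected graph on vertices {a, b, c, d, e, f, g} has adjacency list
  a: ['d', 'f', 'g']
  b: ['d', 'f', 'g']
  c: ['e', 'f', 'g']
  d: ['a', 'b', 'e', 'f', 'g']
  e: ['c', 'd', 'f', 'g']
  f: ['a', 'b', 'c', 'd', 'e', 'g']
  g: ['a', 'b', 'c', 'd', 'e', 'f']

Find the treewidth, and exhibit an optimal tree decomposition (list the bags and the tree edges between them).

Treewidth 3.
Bags: B1 = {d, e, f, g}  B2 = {b, d, f, g}  B3 = {c, e, f, g}  B4 = {a, d, f, g}
Tree: B1–B2, B1–B3, B2–B4

Each bag holds 4 vertices, so the decomposition has width 3, which upper-bounds the treewidth. For the lower bound, the 4 vertices {d, e, f, g} are pairwise adjacent, and any tree decomposition puts a clique entirely inside one bag — forcing width ≥ 3. The upper and lower bounds meet at 3, so that is the treewidth.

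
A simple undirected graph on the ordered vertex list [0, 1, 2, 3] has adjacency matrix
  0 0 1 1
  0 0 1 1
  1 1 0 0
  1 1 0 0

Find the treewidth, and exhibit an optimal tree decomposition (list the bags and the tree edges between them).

Treewidth 2.
One such decomposition:
Bags: B1 = {0, 1, 3}  B2 = {0, 1, 2}
Tree: B1–B2

The largest bag has 3 vertices, giving width 2; this decomposition certifies tw(G) ≤ 2. For the lower bound, G contains the cycle 1–3–0–2–1, so G is not a forest; only forests have treewidth ≤ 1, hence tw(G) ≥ 2. Combining the bounds, tw(G) = 2.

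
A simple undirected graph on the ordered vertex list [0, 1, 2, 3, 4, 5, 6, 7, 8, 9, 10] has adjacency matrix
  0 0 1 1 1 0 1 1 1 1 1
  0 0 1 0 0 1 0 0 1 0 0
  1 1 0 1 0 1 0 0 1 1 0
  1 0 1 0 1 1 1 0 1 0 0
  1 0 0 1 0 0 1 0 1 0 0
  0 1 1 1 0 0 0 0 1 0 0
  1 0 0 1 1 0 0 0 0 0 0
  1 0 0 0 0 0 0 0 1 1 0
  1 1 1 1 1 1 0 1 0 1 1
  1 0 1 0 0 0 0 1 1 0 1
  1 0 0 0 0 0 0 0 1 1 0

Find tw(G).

A width-3 tree decomposition is:
Bags: B1 = {0, 2, 8, 9}  B2 = {0, 2, 3, 8}  B3 = {0, 8, 9, 10}  B4 = {2, 3, 5, 8}  B5 = {0, 3, 4, 8}  B6 = {0, 7, 8, 9}  B7 = {1, 2, 5, 8}  B8 = {0, 3, 4, 6}
Tree: B1–B2, B1–B3, B2–B4, B2–B5, B1–B6, B4–B7, B5–B8
Every bag has size at most 4, so the width is 4 − 1 = 3 and tw(G) ≤ 3. Conversely, {0, 2, 8, 9} is a clique of size 4, and the vertices of any clique must share a bag in every tree decomposition; so some bag has ≥ 4 vertices and tw(G) ≥ 3. Hence tw(G) = 3 exactly.

3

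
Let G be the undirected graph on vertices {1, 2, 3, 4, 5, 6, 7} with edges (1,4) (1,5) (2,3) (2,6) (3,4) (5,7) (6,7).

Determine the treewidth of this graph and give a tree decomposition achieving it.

Treewidth 2.
One such decomposition:
Bags: B1 = {1, 5, 7}  B2 = {1, 4, 7}  B3 = {3, 4, 7}  B4 = {2, 3, 7}  B5 = {2, 6, 7}
Tree: B1–B2, B2–B3, B3–B4, B4–B5

Every bag has size at most 3, so the width is 3 − 1 = 2 and tw(G) ≤ 2. For the lower bound, G contains the cycle 7–5–1–4–3–2–6–7, so G is not a forest; only forests have treewidth ≤ 1, hence tw(G) ≥ 2. Therefore the treewidth is 2.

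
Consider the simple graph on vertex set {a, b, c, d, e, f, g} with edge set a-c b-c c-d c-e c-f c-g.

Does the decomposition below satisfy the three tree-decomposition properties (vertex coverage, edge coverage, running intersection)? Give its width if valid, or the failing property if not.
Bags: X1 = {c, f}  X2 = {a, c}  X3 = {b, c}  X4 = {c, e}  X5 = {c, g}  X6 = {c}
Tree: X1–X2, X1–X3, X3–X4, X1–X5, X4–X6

No — vertex d appears in no bag.

A tree decomposition must satisfy three properties: every vertex lies in some bag; for every edge, both endpoints lie together in some bag; and for every vertex, the bags containing it form a connected subtree. Here vertex d appears in no bag, so the decomposition is invalid.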